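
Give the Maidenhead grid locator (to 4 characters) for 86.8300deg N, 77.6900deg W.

Shift to the Maidenhead origin (180°W, 90°S): lon 102.31, lat 176.83.
Field: 102.31/20 → 5 → F, 176.83/10 → 17 → R; chars FR.
Square: 2.31/2 → 1, 6.83/1 → 6; chars 16.

FR16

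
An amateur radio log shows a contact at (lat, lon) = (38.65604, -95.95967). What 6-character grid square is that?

EM28ap

Add 180° to longitude and 90° to latitude: 84.0403, 128.6560.
Field (20°×10°, letters A–R): 84.0403/20 → 4 → E, 128.6560/10 → 12 → M; chars EM.
Square (2°×1°, digits 0–9): 4.0403/2 → 2, 8.6560/1 → 8; chars 28.
Subsquare (5′×2.5′, letters a–x): 0.0403/0.0833333 → 0 → a, 0.6560/0.0416667 → 15 → p; chars ap.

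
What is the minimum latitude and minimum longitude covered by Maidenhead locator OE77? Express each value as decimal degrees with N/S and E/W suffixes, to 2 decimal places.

Field O=14, E=4: +14·20° lon, +4·10° lat → SW at lon 100°, lat -50°.
Square 7, 7: +7·2° lon, +7·1° lat → SW at lon 114°, lat -43°.
latitude 43.00° S, longitude 114.00° E.

43.00° S, 114.00° E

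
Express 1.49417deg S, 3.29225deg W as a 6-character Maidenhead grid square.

Shift to the Maidenhead origin (180°W, 90°S): lon 176.7078, lat 88.5058.
Field: lon ⌊176.7078/20⌋ = 8 → I; lat ⌊88.5058/10⌋ = 8 → I.
Square: lon ⌊16.7078/2⌋ = 8; lat ⌊8.5058/1⌋ = 8.
Subsquare: lon ⌊0.7078/0.0833333⌋ = 8 → i; lat ⌊0.5058/0.0416667⌋ = 12 → m.

II88im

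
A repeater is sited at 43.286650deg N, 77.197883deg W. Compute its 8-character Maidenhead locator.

FN13jg68

Add 180° to longitude and 90° to latitude: 102.80212, 133.28665.
Field (20°×10°, letters A–R): 102.80212/20 → 5 → F, 133.28665/10 → 13 → N; chars FN.
Square (2°×1°, digits 0–9): 2.80212/2 → 1, 3.28665/1 → 3; chars 13.
Subsquare (5′×2.5′, letters a–x): 0.80212/0.0833333 → 9 → j, 0.28665/0.0416667 → 6 → g; chars jg.
Extended square (30″×15″, digits 0–9): 0.05212/0.00833333 → 6, 0.03665/0.00416667 → 8; chars 68.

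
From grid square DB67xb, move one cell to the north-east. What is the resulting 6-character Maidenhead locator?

DB77ac

Longitude subsquare x = 23; +1 → 24, wraps to 0 = a, carry into square.
Longitude square 6; +1 → 7.
Latitude subsquare b = 1; +1 → 2 = c.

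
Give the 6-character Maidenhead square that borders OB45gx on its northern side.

OB46ga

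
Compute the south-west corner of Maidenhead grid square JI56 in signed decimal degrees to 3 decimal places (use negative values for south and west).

-4.000, 10.000

Field J=9, I=8: +9·20° lon, +8·10° lat → SW at lon 0°, lat -10°.
Square 5, 6: +5·2° lon, +6·1° lat → SW at lon 10°, lat -4°.
latitude -4.000, longitude 10.000.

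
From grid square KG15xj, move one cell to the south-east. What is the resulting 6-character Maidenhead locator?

KG25ai

Longitude subsquare x = 23; +1 → 24, wraps to 0 = a, carry into square.
Longitude square 1; +1 → 2.
Latitude subsquare j = 9; −1 → 8 = i.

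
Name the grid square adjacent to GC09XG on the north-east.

Longitude subsquare x = 23; +1 → 24, wraps to 0 = a, carry into square.
Longitude square 0; +1 → 1.
Latitude subsquare g = 6; +1 → 7 = h.

GC19ah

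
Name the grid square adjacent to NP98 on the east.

Longitude square 9; +1 → 10, wraps to 0, carry into field.
Longitude field N = 13; +1 → 14 = O.
The latitude characters are unchanged.

OP08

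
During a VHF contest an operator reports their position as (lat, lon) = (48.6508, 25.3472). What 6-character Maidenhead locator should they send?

KN28qp

Shift to the Maidenhead origin (180°W, 90°S): lon 205.3472, lat 138.6508.
Field (20°×10°, letters A–R): lon ⌊205.3472/20⌋ = 10 → K; lat ⌊138.6508/10⌋ = 13 → N.
Square (2°×1°, digits 0–9): lon ⌊5.3472/2⌋ = 2; lat ⌊8.6508/1⌋ = 8.
Subsquare (5′×2.5′, letters a–x): lon ⌊1.3472/0.0833333⌋ = 16 → q; lat ⌊0.6508/0.0416667⌋ = 15 → p.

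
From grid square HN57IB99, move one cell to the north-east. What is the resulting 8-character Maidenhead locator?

Longitude extended square 9; +1 → 10, wraps to 0, carry into subsquare.
Longitude subsquare i = 8; +1 → 9 = j.
Latitude extended square 9; +1 → 10, wraps to 0, carry into subsquare.
Latitude subsquare b = 1; +1 → 2 = c.

HN57jc00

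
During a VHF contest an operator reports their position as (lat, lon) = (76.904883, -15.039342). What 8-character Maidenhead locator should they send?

IQ26lv57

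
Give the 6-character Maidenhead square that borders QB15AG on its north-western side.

QB05xh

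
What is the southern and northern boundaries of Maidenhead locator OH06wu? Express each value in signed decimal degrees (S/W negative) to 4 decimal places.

Field O=14, H=7: +14·20° lon, +7·10° lat → SW at lon 100°, lat -20°.
Square 0, 6: +0·2° lon, +6·1° lat → SW at lon 100°, lat -14°.
Subsquare w=22, u=20: +22·0.0833333° lon, +20·0.0416667° lat → SW at lon 101.833°, lat -13.1667°.
Cell spans 0.0833333° lon × 0.0416667° lat.
south -13.1667, north -13.1250.

-13.1667, -13.1250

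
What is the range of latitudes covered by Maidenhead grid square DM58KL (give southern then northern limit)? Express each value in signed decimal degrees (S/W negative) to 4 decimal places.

Field D=3, M=12: +3·20° lon, +12·10° lat → SW at lon -120°, lat 30°.
Square 5, 8: +5·2° lon, +8·1° lat → SW at lon -110°, lat 38°.
Subsquare k=10, l=11: +10·0.0833333° lon, +11·0.0416667° lat → SW at lon -109.167°, lat 38.4583°.
Cell spans 0.0833333° lon × 0.0416667° lat.
south 38.4583, north 38.5000.

38.4583, 38.5000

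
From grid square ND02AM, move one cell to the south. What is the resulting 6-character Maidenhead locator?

Latitude subsquare m = 12; −1 → 11 = l.
The longitude characters are unchanged.

ND02al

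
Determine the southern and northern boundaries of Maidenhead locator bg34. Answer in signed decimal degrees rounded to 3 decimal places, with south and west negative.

Field B=1, G=6: +1·20° lon, +6·10° lat → SW at lon -160°, lat -30°.
Square 3, 4: +3·2° lon, +4·1° lat → SW at lon -154°, lat -26°.
Cell spans 2° lon × 1° lat.
south -26.000, north -25.000.

-26.000, -25.000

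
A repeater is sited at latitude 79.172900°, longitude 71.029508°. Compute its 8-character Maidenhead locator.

Offset from 180°W / 90°S: lon 251.02951°, lat 169.17290°.
Field (20°×10°, letters A–R): 251.02951/20 → 12 → M, 169.17290/10 → 16 → Q; chars MQ.
Square (2°×1°, digits 0–9): 11.02951/2 → 5, 9.17290/1 → 9; chars 59.
Subsquare (5′×2.5′, letters a–x): 1.02951/0.0833333 → 12 → m, 0.17290/0.0416667 → 4 → e; chars me.
Extended square (30″×15″, digits 0–9): 0.02951/0.00833333 → 3, 0.00623/0.00416667 → 1; chars 31.

MQ59me31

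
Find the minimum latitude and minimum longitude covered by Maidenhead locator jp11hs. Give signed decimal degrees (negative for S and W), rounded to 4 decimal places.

Field J=9, P=15: +9·20° lon, +15·10° lat → SW at lon 0°, lat 60°.
Square 1, 1: +1·2° lon, +1·1° lat → SW at lon 2°, lat 61°.
Subsquare h=7, s=18: +7·0.0833333° lon, +18·0.0416667° lat → SW at lon 2.58333°, lat 61.75°.
latitude 61.7500, longitude 2.5833.

61.7500, 2.5833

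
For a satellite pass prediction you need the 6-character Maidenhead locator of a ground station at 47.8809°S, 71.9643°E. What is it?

Offset from 180°W / 90°S: lon 251.9643°, lat 42.1191°.
Field: 251.9643/20 → 12 → M, 42.1191/10 → 4 → E; chars ME.
Square: 11.9643/2 → 5, 2.1191/1 → 2; chars 52.
Subsquare: 1.9643/0.0833333 → 23 → x, 0.1191/0.0416667 → 2 → c; chars xc.

ME52xc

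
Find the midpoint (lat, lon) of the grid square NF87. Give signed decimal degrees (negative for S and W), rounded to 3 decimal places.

-32.500, 97.000

Field N=13, F=5: +13·20° lon, +5·10° lat → SW at lon 80°, lat -40°.
Square 8, 7: +8·2° lon, +7·1° lat → SW at lon 96°, lat -33°.
Cell spans 2° lon × 1° lat. Centre is SW corner plus half of each.
latitude -32.500, longitude 97.000.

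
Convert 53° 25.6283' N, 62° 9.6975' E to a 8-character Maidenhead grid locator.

MO13bk92

Offset from 180°W / 90°S: lon 242.16163°, lat 143.42714°.
Field: 242.16163/20 → 12 → M, 143.42714/10 → 14 → O; chars MO.
Square: 2.16163/2 → 1, 3.42714/1 → 3; chars 13.
Subsquare: 0.16163/0.0833333 → 1 → b, 0.42714/0.0416667 → 10 → k; chars bk.
Extended square: 0.07829/0.00833333 → 9, 0.01047/0.00416667 → 2; chars 92.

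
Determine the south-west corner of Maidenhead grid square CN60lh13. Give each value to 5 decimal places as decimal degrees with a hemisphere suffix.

40.30417° N, 127.07500° W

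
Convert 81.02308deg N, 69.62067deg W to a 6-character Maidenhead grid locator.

FR51ea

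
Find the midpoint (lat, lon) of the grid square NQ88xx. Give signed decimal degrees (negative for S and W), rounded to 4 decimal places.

78.9792, 97.9583

Field N=13, Q=16: +13·20° lon, +16·10° lat → SW at lon 80°, lat 70°.
Square 8, 8: +8·2° lon, +8·1° lat → SW at lon 96°, lat 78°.
Subsquare x=23, x=23: +23·0.0833333° lon, +23·0.0416667° lat → SW at lon 97.9167°, lat 78.9583°.
Cell spans 0.0833333° lon × 0.0416667° lat. Centre is SW corner plus half of each.
latitude 78.9792, longitude 97.9583.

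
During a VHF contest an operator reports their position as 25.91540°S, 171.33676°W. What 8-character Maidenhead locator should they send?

Add 180° to longitude and 90° to latitude: 8.66324, 64.08460.
Field: 8.66324/20 → 0 → A, 64.08460/10 → 6 → G; chars AG.
Square: 8.66324/2 → 4, 4.08460/1 → 4; chars 44.
Subsquare: 0.66324/0.0833333 → 7 → h, 0.08460/0.0416667 → 2 → c; chars hc.
Extended square: 0.07991/0.00833333 → 9, 0.00127/0.00416667 → 0; chars 90.

AG44hc90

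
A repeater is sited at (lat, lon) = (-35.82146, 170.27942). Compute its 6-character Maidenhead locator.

RF54de

Offset from 180°W / 90°S: lon 350.2794°, lat 54.1785°.
Field (20°×10°, letters A–R): 350.2794/20 → 17 → R, 54.1785/10 → 5 → F; chars RF.
Square (2°×1°, digits 0–9): 10.2794/2 → 5, 4.1785/1 → 4; chars 54.
Subsquare (5′×2.5′, letters a–x): 0.2794/0.0833333 → 3 → d, 0.1785/0.0416667 → 4 → e; chars de.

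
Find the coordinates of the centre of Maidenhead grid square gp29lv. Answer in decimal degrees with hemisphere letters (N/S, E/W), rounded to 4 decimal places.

Field G=6, P=15: +6·20° lon, +15·10° lat → SW at lon -60°, lat 60°.
Square 2, 9: +2·2° lon, +9·1° lat → SW at lon -56°, lat 69°.
Subsquare l=11, v=21: +11·0.0833333° lon, +21·0.0416667° lat → SW at lon -55.0833°, lat 69.875°.
Cell spans 0.0833333° lon × 0.0416667° lat. Centre is SW corner plus half of each.
latitude 69.8958° N, longitude 55.0417° W.

69.8958° N, 55.0417° W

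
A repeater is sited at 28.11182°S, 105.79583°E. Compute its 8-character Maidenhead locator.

OG21vv53

Shift to the Maidenhead origin (180°W, 90°S): lon 285.79583, lat 61.88818.
Field: lon ⌊285.79583/20⌋ = 14 → O; lat ⌊61.88818/10⌋ = 6 → G.
Square: lon ⌊5.79583/2⌋ = 2; lat ⌊1.88818/1⌋ = 1.
Subsquare: lon ⌊1.79583/0.0833333⌋ = 21 → v; lat ⌊0.88818/0.0416667⌋ = 21 → v.
Extended square: lon ⌊0.04583/0.00833333⌋ = 5; lat ⌊0.01318/0.00416667⌋ = 3.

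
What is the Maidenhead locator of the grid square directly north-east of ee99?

FF00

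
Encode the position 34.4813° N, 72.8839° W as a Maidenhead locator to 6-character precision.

FM34nl

Add 180° to longitude and 90° to latitude: 107.1161, 124.4813.
Field: lon ⌊107.1161/20⌋ = 5 → F; lat ⌊124.4813/10⌋ = 12 → M.
Square: lon ⌊7.1161/2⌋ = 3; lat ⌊4.4813/1⌋ = 4.
Subsquare: lon ⌊1.1161/0.0833333⌋ = 13 → n; lat ⌊0.4813/0.0416667⌋ = 11 → l.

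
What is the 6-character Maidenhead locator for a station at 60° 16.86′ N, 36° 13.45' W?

Shift to the Maidenhead origin (180°W, 90°S): lon 143.7758, lat 150.2810.
Field (20°×10°, letters A–R): 143.7758/20 → 7 → H, 150.2810/10 → 15 → P; chars HP.
Square (2°×1°, digits 0–9): 3.7758/2 → 1, 0.2810/1 → 0; chars 10.
Subsquare (5′×2.5′, letters a–x): 1.7758/0.0833333 → 21 → v, 0.2810/0.0416667 → 6 → g; chars vg.

HP10vg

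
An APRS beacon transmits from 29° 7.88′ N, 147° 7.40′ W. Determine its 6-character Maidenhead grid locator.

Offset from 180°W / 90°S: lon 32.8767°, lat 119.1313°.
Field (20°×10°, letters A–R): lon ⌊32.8767/20⌋ = 1 → B; lat ⌊119.1313/10⌋ = 11 → L.
Square (2°×1°, digits 0–9): lon ⌊12.8767/2⌋ = 6; lat ⌊9.1313/1⌋ = 9.
Subsquare (5′×2.5′, letters a–x): lon ⌊0.8767/0.0833333⌋ = 10 → k; lat ⌊0.1313/0.0416667⌋ = 3 → d.

BL69kd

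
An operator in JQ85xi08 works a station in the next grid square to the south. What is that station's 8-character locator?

JQ85xi07

Latitude extended square 8; −1 → 7.
The longitude characters are unchanged.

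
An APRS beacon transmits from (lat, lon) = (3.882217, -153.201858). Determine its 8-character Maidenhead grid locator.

BJ33jv51

Add 180° to longitude and 90° to latitude: 26.79814, 93.88222.
Field (20°×10°, letters A–R): 26.79814/20 → 1 → B, 93.88222/10 → 9 → J; chars BJ.
Square (2°×1°, digits 0–9): 6.79814/2 → 3, 3.88222/1 → 3; chars 33.
Subsquare (5′×2.5′, letters a–x): 0.79814/0.0833333 → 9 → j, 0.88222/0.0416667 → 21 → v; chars jv.
Extended square (30″×15″, digits 0–9): 0.04814/0.00833333 → 5, 0.00722/0.00416667 → 1; chars 51.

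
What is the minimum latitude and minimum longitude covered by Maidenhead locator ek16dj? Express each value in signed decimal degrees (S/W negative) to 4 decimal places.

16.3750, -97.7500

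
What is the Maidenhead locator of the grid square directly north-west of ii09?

HJ90

Longitude square 0; −1 → -1, wraps to 9, carry into field.
Longitude field I = 8; −1 → 7 = H.
Latitude square 9; +1 → 10, wraps to 0, carry into field.
Latitude field I = 8; +1 → 9 = J.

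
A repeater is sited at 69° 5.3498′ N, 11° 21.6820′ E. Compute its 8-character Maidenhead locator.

JP59qc31

Shift to the Maidenhead origin (180°W, 90°S): lon 191.36137, lat 159.08916.
Field: 191.36137/20 → 9 → J, 159.08916/10 → 15 → P; chars JP.
Square: 11.36137/2 → 5, 9.08916/1 → 9; chars 59.
Subsquare: 1.36137/0.0833333 → 16 → q, 0.08916/0.0416667 → 2 → c; chars qc.
Extended square: 0.02803/0.00833333 → 3, 0.00583/0.00416667 → 1; chars 31.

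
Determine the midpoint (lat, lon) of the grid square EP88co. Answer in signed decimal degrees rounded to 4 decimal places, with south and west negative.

Field E=4, P=15: +4·20° lon, +15·10° lat → SW at lon -100°, lat 60°.
Square 8, 8: +8·2° lon, +8·1° lat → SW at lon -84°, lat 68°.
Subsquare c=2, o=14: +2·0.0833333° lon, +14·0.0416667° lat → SW at lon -83.8333°, lat 68.5833°.
Cell spans 0.0833333° lon × 0.0416667° lat. Centre is SW corner plus half of each.
latitude 68.6042, longitude -83.7917.

68.6042, -83.7917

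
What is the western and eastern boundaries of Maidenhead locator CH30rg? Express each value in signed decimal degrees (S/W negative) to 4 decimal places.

-132.5833, -132.5000

Field C=2, H=7: +2·20° lon, +7·10° lat → SW at lon -140°, lat -20°.
Square 3, 0: +3·2° lon, +0·1° lat → SW at lon -134°, lat -20°.
Subsquare r=17, g=6: +17·0.0833333° lon, +6·0.0416667° lat → SW at lon -132.583°, lat -19.75°.
Cell spans 0.0833333° lon × 0.0416667° lat.
west -132.5833, east -132.5000.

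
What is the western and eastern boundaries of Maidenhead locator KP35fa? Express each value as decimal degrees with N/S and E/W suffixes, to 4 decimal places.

26.4167° E, 26.5000° E

Field K=10, P=15: +10·20° lon, +15·10° lat → SW at lon 20°, lat 60°.
Square 3, 5: +3·2° lon, +5·1° lat → SW at lon 26°, lat 65°.
Subsquare f=5, a=0: +5·0.0833333° lon, +0·0.0416667° lat → SW at lon 26.4167°, lat 65°.
Cell spans 0.0833333° lon × 0.0416667° lat.
west 26.4167° E, east 26.5000° E.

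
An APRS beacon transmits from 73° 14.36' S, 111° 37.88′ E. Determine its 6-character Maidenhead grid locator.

Offset from 180°W / 90°S: lon 291.6313°, lat 16.7607°.
Field: 291.6313/20 → 14 → O, 16.7607/10 → 1 → B; chars OB.
Square: 11.6313/2 → 5, 6.7607/1 → 6; chars 56.
Subsquare: 1.6313/0.0833333 → 19 → t, 0.7607/0.0416667 → 18 → s; chars ts.

OB56ts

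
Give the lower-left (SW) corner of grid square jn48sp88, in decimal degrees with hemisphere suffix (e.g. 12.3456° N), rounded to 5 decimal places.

48.65833° N, 9.56667° E

Field J=9, N=13: +9·20° lon, +13·10° lat → SW at lon 0°, lat 40°.
Square 4, 8: +4·2° lon, +8·1° lat → SW at lon 8°, lat 48°.
Subsquare s=18, p=15: +18·0.0833333° lon, +15·0.0416667° lat → SW at lon 9.5°, lat 48.625°.
Extended square 8, 8: +8·0.00833333° lon, +8·0.00416667° lat → SW at lon 9.56667°, lat 48.6583°.
latitude 48.65833° N, longitude 9.56667° E.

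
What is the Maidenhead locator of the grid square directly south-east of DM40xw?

Longitude subsquare x = 23; +1 → 24, wraps to 0 = a, carry into square.
Longitude square 4; +1 → 5.
Latitude subsquare w = 22; −1 → 21 = v.

DM50av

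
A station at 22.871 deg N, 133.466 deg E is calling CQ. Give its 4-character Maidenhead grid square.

Add 180° to longitude and 90° to latitude: 313.47, 112.87.
Field: lon ⌊313.47/20⌋ = 15 → P; lat ⌊112.87/10⌋ = 11 → L.
Square: lon ⌊13.47/2⌋ = 6; lat ⌊2.87/1⌋ = 2.

PL62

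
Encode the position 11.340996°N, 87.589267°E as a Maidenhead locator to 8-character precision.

NK31ti01

Add 180° to longitude and 90° to latitude: 267.58927, 101.34100.
Field: 267.58927/20 → 13 → N, 101.34100/10 → 10 → K; chars NK.
Square: 7.58927/2 → 3, 1.34100/1 → 1; chars 31.
Subsquare: 1.58927/0.0833333 → 19 → t, 0.34100/0.0416667 → 8 → i; chars ti.
Extended square: 0.00593/0.00833333 → 0, 0.00766/0.00416667 → 1; chars 01.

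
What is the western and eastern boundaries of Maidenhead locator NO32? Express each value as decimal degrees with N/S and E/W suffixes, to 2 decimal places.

86.00° E, 88.00° E

Field N=13, O=14: +13·20° lon, +14·10° lat → SW at lon 80°, lat 50°.
Square 3, 2: +3·2° lon, +2·1° lat → SW at lon 86°, lat 52°.
Cell spans 2° lon × 1° lat.
west 86.00° E, east 88.00° E.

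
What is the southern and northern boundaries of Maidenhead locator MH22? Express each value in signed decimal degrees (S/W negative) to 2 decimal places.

Field M=12, H=7: +12·20° lon, +7·10° lat → SW at lon 60°, lat -20°.
Square 2, 2: +2·2° lon, +2·1° lat → SW at lon 64°, lat -18°.
Cell spans 2° lon × 1° lat.
south -18.00, north -17.00.

-18.00, -17.00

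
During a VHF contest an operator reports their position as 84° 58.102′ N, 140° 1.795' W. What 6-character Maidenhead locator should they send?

BR94xx

Add 180° to longitude and 90° to latitude: 39.9701, 174.9684.
Field: 39.9701/20 → 1 → B, 174.9684/10 → 17 → R; chars BR.
Square: 19.9701/2 → 9, 4.9684/1 → 4; chars 94.
Subsquare: 1.9701/0.0833333 → 23 → x, 0.9684/0.0416667 → 23 → x; chars xx.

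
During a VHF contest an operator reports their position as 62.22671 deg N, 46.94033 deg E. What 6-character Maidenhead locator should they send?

Offset from 180°W / 90°S: lon 226.9403°, lat 152.2267°.
Field (20°×10°, letters A–R): lon ⌊226.9403/20⌋ = 11 → L; lat ⌊152.2267/10⌋ = 15 → P.
Square (2°×1°, digits 0–9): lon ⌊6.9403/2⌋ = 3; lat ⌊2.2267/1⌋ = 2.
Subsquare (5′×2.5′, letters a–x): lon ⌊0.9403/0.0833333⌋ = 11 → l; lat ⌊0.2267/0.0416667⌋ = 5 → f.

LP32lf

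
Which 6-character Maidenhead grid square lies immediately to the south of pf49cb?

PF49ca

Latitude subsquare b = 1; −1 → 0 = a.
The longitude characters are unchanged.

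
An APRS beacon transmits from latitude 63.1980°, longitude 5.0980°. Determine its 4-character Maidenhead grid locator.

Add 180° to longitude and 90° to latitude: 185.10, 153.20.
Field (20°×10°, letters A–R): lon ⌊185.10/20⌋ = 9 → J; lat ⌊153.20/10⌋ = 15 → P.
Square (2°×1°, digits 0–9): lon ⌊5.10/2⌋ = 2; lat ⌊3.20/1⌋ = 3.

JP23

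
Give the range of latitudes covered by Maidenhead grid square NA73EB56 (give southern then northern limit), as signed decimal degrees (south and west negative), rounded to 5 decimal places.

Field N=13, A=0: +13·20° lon, +0·10° lat → SW at lon 80°, lat -90°.
Square 7, 3: +7·2° lon, +3·1° lat → SW at lon 94°, lat -87°.
Subsquare e=4, b=1: +4·0.0833333° lon, +1·0.0416667° lat → SW at lon 94.3333°, lat -86.9583°.
Extended square 5, 6: +5·0.00833333° lon, +6·0.00416667° lat → SW at lon 94.375°, lat -86.9333°.
Cell spans 0.00833333° lon × 0.00416667° lat.
south -86.93333, north -86.92917.

-86.93333, -86.92917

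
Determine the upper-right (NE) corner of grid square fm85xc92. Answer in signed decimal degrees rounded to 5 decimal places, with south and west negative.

35.09583, -62.00000

Field F=5, M=12: +5·20° lon, +12·10° lat → SW at lon -80°, lat 30°.
Square 8, 5: +8·2° lon, +5·1° lat → SW at lon -64°, lat 35°.
Subsquare x=23, c=2: +23·0.0833333° lon, +2·0.0416667° lat → SW at lon -62.0833°, lat 35.0833°.
Extended square 9, 2: +9·0.00833333° lon, +2·0.00416667° lat → SW at lon -62.0083°, lat 35.0917°.
Cell spans 0.00833333° lon × 0.00416667° lat. NE corner is SW corner plus one full cell.
latitude 35.09583, longitude -62.00000.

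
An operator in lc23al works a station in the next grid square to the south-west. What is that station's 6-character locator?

LC13xk

Longitude subsquare a = 0; −1 → -1, wraps to 23 = x, carry into square.
Longitude square 2; −1 → 1.
Latitude subsquare l = 11; −1 → 10 = k.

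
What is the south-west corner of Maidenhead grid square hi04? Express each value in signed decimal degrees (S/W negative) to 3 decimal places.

-6.000, -40.000

Field H=7, I=8: +7·20° lon, +8·10° lat → SW at lon -40°, lat -10°.
Square 0, 4: +0·2° lon, +4·1° lat → SW at lon -40°, lat -6°.
latitude -6.000, longitude -40.000.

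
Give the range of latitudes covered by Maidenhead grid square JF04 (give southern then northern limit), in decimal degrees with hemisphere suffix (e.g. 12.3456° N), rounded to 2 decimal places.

36.00° S, 35.00° S

Field J=9, F=5: +9·20° lon, +5·10° lat → SW at lon 0°, lat -40°.
Square 0, 4: +0·2° lon, +4·1° lat → SW at lon 0°, lat -36°.
Cell spans 2° lon × 1° lat.
south 36.00° S, north 35.00° S.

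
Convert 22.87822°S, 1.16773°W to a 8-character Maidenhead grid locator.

Offset from 180°W / 90°S: lon 178.83227°, lat 67.12178°.
Field: lon ⌊178.83227/20⌋ = 8 → I; lat ⌊67.12178/10⌋ = 6 → G.
Square: lon ⌊18.83227/2⌋ = 9; lat ⌊7.12178/1⌋ = 7.
Subsquare: lon ⌊0.83227/0.0833333⌋ = 9 → j; lat ⌊0.12178/0.0416667⌋ = 2 → c.
Extended square: lon ⌊0.08227/0.00833333⌋ = 9; lat ⌊0.03845/0.00416667⌋ = 9.

IG97jc99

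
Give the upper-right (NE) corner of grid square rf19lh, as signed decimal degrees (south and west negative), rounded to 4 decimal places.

Field R=17, F=5: +17·20° lon, +5·10° lat → SW at lon 160°, lat -40°.
Square 1, 9: +1·2° lon, +9·1° lat → SW at lon 162°, lat -31°.
Subsquare l=11, h=7: +11·0.0833333° lon, +7·0.0416667° lat → SW at lon 162.917°, lat -30.7083°.
Cell spans 0.0833333° lon × 0.0416667° lat. NE corner is SW corner plus one full cell.
latitude -30.6667, longitude 163.0000.

-30.6667, 163.0000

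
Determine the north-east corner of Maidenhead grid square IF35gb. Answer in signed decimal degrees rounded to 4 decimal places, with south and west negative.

-34.9167, -13.4167

Field I=8, F=5: +8·20° lon, +5·10° lat → SW at lon -20°, lat -40°.
Square 3, 5: +3·2° lon, +5·1° lat → SW at lon -14°, lat -35°.
Subsquare g=6, b=1: +6·0.0833333° lon, +1·0.0416667° lat → SW at lon -13.5°, lat -34.9583°.
Cell spans 0.0833333° lon × 0.0416667° lat. NE corner is SW corner plus one full cell.
latitude -34.9167, longitude -13.4167.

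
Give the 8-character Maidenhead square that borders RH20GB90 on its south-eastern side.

Longitude extended square 9; +1 → 10, wraps to 0, carry into subsquare.
Longitude subsquare g = 6; +1 → 7 = h.
Latitude extended square 0; −1 → -1, wraps to 9, carry into subsquare.
Latitude subsquare b = 1; −1 → 0 = a.

RH20ha09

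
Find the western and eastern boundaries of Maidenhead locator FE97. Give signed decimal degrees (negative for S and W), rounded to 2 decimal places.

Field F=5, E=4: +5·20° lon, +4·10° lat → SW at lon -80°, lat -50°.
Square 9, 7: +9·2° lon, +7·1° lat → SW at lon -62°, lat -43°.
Cell spans 2° lon × 1° lat.
west -62.00, east -60.00.

-62.00, -60.00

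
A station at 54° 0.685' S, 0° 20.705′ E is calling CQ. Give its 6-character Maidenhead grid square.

Add 180° to longitude and 90° to latitude: 180.3451, 35.9886.
Field (20°×10°, letters A–R): 180.3451/20 → 9 → J, 35.9886/10 → 3 → D; chars JD.
Square (2°×1°, digits 0–9): 0.3451/2 → 0, 5.9886/1 → 5; chars 05.
Subsquare (5′×2.5′, letters a–x): 0.3451/0.0833333 → 4 → e, 0.9886/0.0416667 → 23 → x; chars ex.

JD05ex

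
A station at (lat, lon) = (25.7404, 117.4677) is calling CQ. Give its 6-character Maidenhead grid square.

Shift to the Maidenhead origin (180°W, 90°S): lon 297.4677, lat 115.7404.
Field: lon ⌊297.4677/20⌋ = 14 → O; lat ⌊115.7404/10⌋ = 11 → L.
Square: lon ⌊17.4677/2⌋ = 8; lat ⌊5.7404/1⌋ = 5.
Subsquare: lon ⌊1.4677/0.0833333⌋ = 17 → r; lat ⌊0.7404/0.0416667⌋ = 17 → r.

OL85rr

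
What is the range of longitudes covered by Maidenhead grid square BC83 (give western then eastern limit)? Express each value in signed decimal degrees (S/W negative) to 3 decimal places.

-144.000, -142.000

Field B=1, C=2: +1·20° lon, +2·10° lat → SW at lon -160°, lat -70°.
Square 8, 3: +8·2° lon, +3·1° lat → SW at lon -144°, lat -67°.
Cell spans 2° lon × 1° lat.
west -144.000, east -142.000.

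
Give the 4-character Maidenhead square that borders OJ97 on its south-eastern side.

Longitude square 9; +1 → 10, wraps to 0, carry into field.
Longitude field O = 14; +1 → 15 = P.
Latitude square 7; −1 → 6.

PJ06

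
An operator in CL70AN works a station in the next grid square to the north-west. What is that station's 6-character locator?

Longitude subsquare a = 0; −1 → -1, wraps to 23 = x, carry into square.
Longitude square 7; −1 → 6.
Latitude subsquare n = 13; +1 → 14 = o.

CL60xo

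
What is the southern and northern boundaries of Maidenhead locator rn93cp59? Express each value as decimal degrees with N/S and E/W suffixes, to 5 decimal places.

43.66250° N, 43.66667° N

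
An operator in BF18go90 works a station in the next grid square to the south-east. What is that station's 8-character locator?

BF18hn09

Longitude extended square 9; +1 → 10, wraps to 0, carry into subsquare.
Longitude subsquare g = 6; +1 → 7 = h.
Latitude extended square 0; −1 → -1, wraps to 9, carry into subsquare.
Latitude subsquare o = 14; −1 → 13 = n.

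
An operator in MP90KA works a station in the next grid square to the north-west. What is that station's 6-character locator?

Longitude subsquare k = 10; −1 → 9 = j.
Latitude subsquare a = 0; +1 → 1 = b.

MP90jb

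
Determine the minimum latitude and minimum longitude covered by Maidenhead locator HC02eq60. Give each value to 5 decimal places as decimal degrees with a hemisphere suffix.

Field H=7, C=2: +7·20° lon, +2·10° lat → SW at lon -40°, lat -70°.
Square 0, 2: +0·2° lon, +2·1° lat → SW at lon -40°, lat -68°.
Subsquare e=4, q=16: +4·0.0833333° lon, +16·0.0416667° lat → SW at lon -39.6667°, lat -67.3333°.
Extended square 6, 0: +6·0.00833333° lon, +0·0.00416667° lat → SW at lon -39.6167°, lat -67.3333°.
latitude 67.33333° S, longitude 39.61667° W.

67.33333° S, 39.61667° W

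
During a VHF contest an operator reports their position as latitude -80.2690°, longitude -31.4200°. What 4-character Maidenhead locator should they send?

Offset from 180°W / 90°S: lon 148.58°, lat 9.73°.
Field: 148.58/20 → 7 → H, 9.73/10 → 0 → A; chars HA.
Square: 8.58/2 → 4, 9.73/1 → 9; chars 49.

HA49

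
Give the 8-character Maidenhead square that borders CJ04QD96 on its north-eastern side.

Longitude extended square 9; +1 → 10, wraps to 0, carry into subsquare.
Longitude subsquare q = 16; +1 → 17 = r.
Latitude extended square 6; +1 → 7.

CJ04rd07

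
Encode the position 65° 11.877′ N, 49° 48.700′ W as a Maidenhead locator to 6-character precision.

Offset from 180°W / 90°S: lon 130.1883°, lat 155.1979°.
Field (20°×10°, letters A–R): lon ⌊130.1883/20⌋ = 6 → G; lat ⌊155.1979/10⌋ = 15 → P.
Square (2°×1°, digits 0–9): lon ⌊10.1883/2⌋ = 5; lat ⌊5.1979/1⌋ = 5.
Subsquare (5′×2.5′, letters a–x): lon ⌊0.1883/0.0833333⌋ = 2 → c; lat ⌊0.1979/0.0416667⌋ = 4 → e.

GP55ce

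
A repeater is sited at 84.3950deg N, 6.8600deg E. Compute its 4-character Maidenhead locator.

Offset from 180°W / 90°S: lon 186.86°, lat 174.39°.
Field (20°×10°, letters A–R): 186.86/20 → 9 → J, 174.39/10 → 17 → R; chars JR.
Square (2°×1°, digits 0–9): 6.86/2 → 3, 4.39/1 → 4; chars 34.

JR34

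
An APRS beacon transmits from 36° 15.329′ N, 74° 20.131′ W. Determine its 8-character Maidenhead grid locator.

FM26tg91

Offset from 180°W / 90°S: lon 105.66448°, lat 126.25548°.
Field: lon ⌊105.66448/20⌋ = 5 → F; lat ⌊126.25548/10⌋ = 12 → M.
Square: lon ⌊5.66448/2⌋ = 2; lat ⌊6.25548/1⌋ = 6.
Subsquare: lon ⌊1.66448/0.0833333⌋ = 19 → t; lat ⌊0.25548/0.0416667⌋ = 6 → g.
Extended square: lon ⌊0.08115/0.00833333⌋ = 9; lat ⌊0.00548/0.00416667⌋ = 1.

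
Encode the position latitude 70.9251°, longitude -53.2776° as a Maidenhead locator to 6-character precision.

GQ30iw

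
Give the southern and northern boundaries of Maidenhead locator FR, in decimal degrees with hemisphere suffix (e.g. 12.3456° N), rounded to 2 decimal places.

80.00° N, 90.00° N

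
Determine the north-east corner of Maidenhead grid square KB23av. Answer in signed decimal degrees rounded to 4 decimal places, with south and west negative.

Field K=10, B=1: +10·20° lon, +1·10° lat → SW at lon 20°, lat -80°.
Square 2, 3: +2·2° lon, +3·1° lat → SW at lon 24°, lat -77°.
Subsquare a=0, v=21: +0·0.0833333° lon, +21·0.0416667° lat → SW at lon 24°, lat -76.125°.
Cell spans 0.0833333° lon × 0.0416667° lat. NE corner is SW corner plus one full cell.
latitude -76.0833, longitude 24.0833.

-76.0833, 24.0833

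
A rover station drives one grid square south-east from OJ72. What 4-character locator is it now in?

OJ81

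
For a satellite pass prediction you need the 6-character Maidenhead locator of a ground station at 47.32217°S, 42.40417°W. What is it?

GE82tq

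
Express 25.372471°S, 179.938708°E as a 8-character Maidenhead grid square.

Offset from 180°W / 90°S: lon 359.93871°, lat 64.62753°.
Field (20°×10°, letters A–R): 359.93871/20 → 17 → R, 64.62753/10 → 6 → G; chars RG.
Square (2°×1°, digits 0–9): 19.93871/2 → 9, 4.62753/1 → 4; chars 94.
Subsquare (5′×2.5′, letters a–x): 1.93871/0.0833333 → 23 → x, 0.62753/0.0416667 → 15 → p; chars xp.
Extended square (30″×15″, digits 0–9): 0.02204/0.00833333 → 2, 0.00253/0.00416667 → 0; chars 20.

RG94xp20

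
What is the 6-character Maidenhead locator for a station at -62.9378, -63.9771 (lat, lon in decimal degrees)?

Offset from 180°W / 90°S: lon 116.0229°, lat 27.0622°.
Field (20°×10°, letters A–R): 116.0229/20 → 5 → F, 27.0622/10 → 2 → C; chars FC.
Square (2°×1°, digits 0–9): 16.0229/2 → 8, 7.0622/1 → 7; chars 87.
Subsquare (5′×2.5′, letters a–x): 0.0229/0.0833333 → 0 → a, 0.0622/0.0416667 → 1 → b; chars ab.

FC87ab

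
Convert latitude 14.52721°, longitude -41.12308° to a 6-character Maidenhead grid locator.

GK94km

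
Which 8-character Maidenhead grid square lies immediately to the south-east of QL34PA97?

QL34qa06

Longitude extended square 9; +1 → 10, wraps to 0, carry into subsquare.
Longitude subsquare p = 15; +1 → 16 = q.
Latitude extended square 7; −1 → 6.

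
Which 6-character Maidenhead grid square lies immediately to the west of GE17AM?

GE07xm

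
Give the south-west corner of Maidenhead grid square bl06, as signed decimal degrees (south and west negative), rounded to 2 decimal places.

Field B=1, L=11: +1·20° lon, +11·10° lat → SW at lon -160°, lat 20°.
Square 0, 6: +0·2° lon, +6·1° lat → SW at lon -160°, lat 26°.
latitude 26.00, longitude -160.00.

26.00, -160.00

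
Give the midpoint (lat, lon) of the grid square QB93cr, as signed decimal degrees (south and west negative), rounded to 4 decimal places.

-76.2708, 158.2083

Field Q=16, B=1: +16·20° lon, +1·10° lat → SW at lon 140°, lat -80°.
Square 9, 3: +9·2° lon, +3·1° lat → SW at lon 158°, lat -77°.
Subsquare c=2, r=17: +2·0.0833333° lon, +17·0.0416667° lat → SW at lon 158.167°, lat -76.2917°.
Cell spans 0.0833333° lon × 0.0416667° lat. Centre is SW corner plus half of each.
latitude -76.2708, longitude 158.2083.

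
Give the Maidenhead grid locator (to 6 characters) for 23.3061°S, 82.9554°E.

Add 180° to longitude and 90° to latitude: 262.9554, 66.6939.
Field: 262.9554/20 → 13 → N, 66.6939/10 → 6 → G; chars NG.
Square: 2.9554/2 → 1, 6.6939/1 → 6; chars 16.
Subsquare: 0.9554/0.0833333 → 11 → l, 0.6939/0.0416667 → 16 → q; chars lq.

NG16lq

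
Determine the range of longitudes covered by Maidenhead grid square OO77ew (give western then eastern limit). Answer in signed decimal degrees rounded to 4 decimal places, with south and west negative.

114.3333, 114.4167

Field O=14, O=14: +14·20° lon, +14·10° lat → SW at lon 100°, lat 50°.
Square 7, 7: +7·2° lon, +7·1° lat → SW at lon 114°, lat 57°.
Subsquare e=4, w=22: +4·0.0833333° lon, +22·0.0416667° lat → SW at lon 114.333°, lat 57.9167°.
Cell spans 0.0833333° lon × 0.0416667° lat.
west 114.3333, east 114.4167.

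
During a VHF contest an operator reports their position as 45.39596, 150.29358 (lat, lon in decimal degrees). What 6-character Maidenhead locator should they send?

QN55dj

Offset from 180°W / 90°S: lon 330.2936°, lat 135.3960°.
Field: lon ⌊330.2936/20⌋ = 16 → Q; lat ⌊135.3960/10⌋ = 13 → N.
Square: lon ⌊10.2936/2⌋ = 5; lat ⌊5.3960/1⌋ = 5.
Subsquare: lon ⌊0.2936/0.0833333⌋ = 3 → d; lat ⌊0.3960/0.0416667⌋ = 9 → j.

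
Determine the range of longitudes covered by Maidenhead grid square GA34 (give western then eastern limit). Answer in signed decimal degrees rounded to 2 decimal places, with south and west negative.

Field G=6, A=0: +6·20° lon, +0·10° lat → SW at lon -60°, lat -90°.
Square 3, 4: +3·2° lon, +4·1° lat → SW at lon -54°, lat -86°.
Cell spans 2° lon × 1° lat.
west -54.00, east -52.00.

-54.00, -52.00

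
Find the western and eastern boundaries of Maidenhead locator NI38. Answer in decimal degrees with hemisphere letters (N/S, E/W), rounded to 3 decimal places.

86.000° E, 88.000° E

Field N=13, I=8: +13·20° lon, +8·10° lat → SW at lon 80°, lat -10°.
Square 3, 8: +3·2° lon, +8·1° lat → SW at lon 86°, lat -2°.
Cell spans 2° lon × 1° lat.
west 86.000° E, east 88.000° E.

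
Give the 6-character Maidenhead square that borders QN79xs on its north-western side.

QN79wt

Longitude subsquare x = 23; −1 → 22 = w.
Latitude subsquare s = 18; +1 → 19 = t.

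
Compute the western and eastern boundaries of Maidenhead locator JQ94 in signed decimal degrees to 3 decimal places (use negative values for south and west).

Field J=9, Q=16: +9·20° lon, +16·10° lat → SW at lon 0°, lat 70°.
Square 9, 4: +9·2° lon, +4·1° lat → SW at lon 18°, lat 74°.
Cell spans 2° lon × 1° lat.
west 18.000, east 20.000.

18.000, 20.000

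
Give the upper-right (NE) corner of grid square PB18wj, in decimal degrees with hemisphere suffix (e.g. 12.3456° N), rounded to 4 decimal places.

71.5833° S, 123.9167° E

Field P=15, B=1: +15·20° lon, +1·10° lat → SW at lon 120°, lat -80°.
Square 1, 8: +1·2° lon, +8·1° lat → SW at lon 122°, lat -72°.
Subsquare w=22, j=9: +22·0.0833333° lon, +9·0.0416667° lat → SW at lon 123.833°, lat -71.625°.
Cell spans 0.0833333° lon × 0.0416667° lat. NE corner is SW corner plus one full cell.
latitude 71.5833° S, longitude 123.9167° E.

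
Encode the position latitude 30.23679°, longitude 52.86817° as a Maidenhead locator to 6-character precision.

Add 180° to longitude and 90° to latitude: 232.8682, 120.2368.
Field: lon ⌊232.8682/20⌋ = 11 → L; lat ⌊120.2368/10⌋ = 12 → M.
Square: lon ⌊12.8682/2⌋ = 6; lat ⌊0.2368/1⌋ = 0.
Subsquare: lon ⌊0.8682/0.0833333⌋ = 10 → k; lat ⌊0.2368/0.0416667⌋ = 5 → f.

LM60kf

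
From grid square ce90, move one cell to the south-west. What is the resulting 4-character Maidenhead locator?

CD89

Longitude square 9; −1 → 8.
Latitude square 0; −1 → -1, wraps to 9, carry into field.
Latitude field E = 4; −1 → 3 = D.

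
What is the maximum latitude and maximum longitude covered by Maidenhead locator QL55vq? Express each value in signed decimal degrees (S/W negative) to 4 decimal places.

25.7083, 151.8333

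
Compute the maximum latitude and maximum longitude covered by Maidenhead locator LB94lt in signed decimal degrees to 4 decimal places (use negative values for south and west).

-75.1667, 59.0000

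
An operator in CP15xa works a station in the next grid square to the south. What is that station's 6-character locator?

CP14xx

Latitude subsquare a = 0; −1 → -1, wraps to 23 = x, carry into square.
Latitude square 5; −1 → 4.
The longitude characters are unchanged.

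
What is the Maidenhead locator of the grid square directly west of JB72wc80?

JB72wc70

Longitude extended square 8; −1 → 7.
The latitude characters are unchanged.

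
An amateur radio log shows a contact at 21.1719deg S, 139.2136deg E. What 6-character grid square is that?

Add 180° to longitude and 90° to latitude: 319.2136, 68.8281.
Field: 319.2136/20 → 15 → P, 68.8281/10 → 6 → G; chars PG.
Square: 19.2136/2 → 9, 8.8281/1 → 8; chars 98.
Subsquare: 1.2136/0.0833333 → 14 → o, 0.8281/0.0416667 → 19 → t; chars ot.

PG98ot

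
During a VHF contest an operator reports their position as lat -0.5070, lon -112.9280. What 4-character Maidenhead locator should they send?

DI39

Offset from 180°W / 90°S: lon 67.07°, lat 89.49°.
Field: 67.07/20 → 3 → D, 89.49/10 → 8 → I; chars DI.
Square: 7.07/2 → 3, 9.49/1 → 9; chars 39.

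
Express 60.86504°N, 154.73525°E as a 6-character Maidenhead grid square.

QP70iu

Shift to the Maidenhead origin (180°W, 90°S): lon 334.7353, lat 150.8650.
Field: 334.7353/20 → 16 → Q, 150.8650/10 → 15 → P; chars QP.
Square: 14.7353/2 → 7, 0.8650/1 → 0; chars 70.
Subsquare: 0.7353/0.0833333 → 8 → i, 0.8650/0.0416667 → 20 → u; chars iu.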